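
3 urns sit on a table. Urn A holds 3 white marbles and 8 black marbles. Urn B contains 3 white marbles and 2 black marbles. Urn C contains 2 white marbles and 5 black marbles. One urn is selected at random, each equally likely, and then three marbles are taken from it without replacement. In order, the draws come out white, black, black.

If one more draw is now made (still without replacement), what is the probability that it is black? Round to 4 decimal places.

0.5870

For each hypothesis, P(data | H) works out to: P(data | urn A) = (3/11)(8/10)(7/9) = 0.1697; P(data | urn B) = (3/5)(2/4)(1/3) = 0.1; P(data | urn C) = (2/7)(5/6)(4/5) = 0.19048.
Multiplying each by its prior: 1/3 · 0.1697 = 0.056566, 1/3 · 0.1 = 0.033333, 1/3 · 0.19048 = 0.063492; summing to 0.15339.
The posterior is then P(urn A | data) = 0.36877, P(urn B | data) = 0.21731, P(urn C | data) = 0.41392.
Averaging over the posterior, P(black next | data) = (3/4)(0.36877) + (0)(0.21731) + (3/4)(0.41392) = 0.58702.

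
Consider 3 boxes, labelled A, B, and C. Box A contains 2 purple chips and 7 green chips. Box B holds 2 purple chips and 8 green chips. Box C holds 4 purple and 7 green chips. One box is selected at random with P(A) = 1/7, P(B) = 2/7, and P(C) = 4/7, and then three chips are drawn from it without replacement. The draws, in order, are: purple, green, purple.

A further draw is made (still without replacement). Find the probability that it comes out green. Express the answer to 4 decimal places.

0.7939

For each hypothesis, P(data | H) works out to: P(data | box A) = (2/9)(7/8)(1/7) = 0.027778; P(data | box B) = (2/10)(8/9)(1/8) = 0.022222; P(data | box C) = (4/11)(7/10)(3/9) = 0.084848.
Weighting by the prior gives 1/7 · 0.027778 = 0.0039683, 2/7 · 0.022222 = 0.0063492, 4/7 · 0.084848 = 0.048485; these sum to 0.058802.
Normalising, the posterior is P(box A | data) = 0.067485, P(box B | data) = 0.10798, P(box C | data) = 0.82454.
Averaging over the posterior, P(green next | data) = (1)(0.067485) + (1)(0.10798) + (3/4)(0.82454) = 0.79387.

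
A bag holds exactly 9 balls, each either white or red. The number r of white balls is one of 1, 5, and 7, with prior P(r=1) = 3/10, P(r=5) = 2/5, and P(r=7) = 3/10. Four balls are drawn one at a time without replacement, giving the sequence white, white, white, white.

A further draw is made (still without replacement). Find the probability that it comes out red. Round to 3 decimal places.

The likelihood of the observed sequence under each hypothesis: P(data | r = 1) = (1/9)(0/8) = 0; P(data | r = 5) = (5/9)(4/8)(3/7)(2/6) = 5/126; P(data | r = 7) = (7/9)(6/8)(5/7)(4/6) = 5/18.
Multiplying each by its prior: 3/10 · 0 = 0, 2/5 · 5/126 = 1/63, 3/10 · 5/18 = 1/12; these sum to 25/252.
The posterior is then P(r = 1 | data) = 0, P(r = 5 | data) = 4/25, P(r = 7 | data) = 21/25.
The predictive probability is P(red next | data) = (4/5)(4/25) + (2/5)(21/25) = 58/125.

0.464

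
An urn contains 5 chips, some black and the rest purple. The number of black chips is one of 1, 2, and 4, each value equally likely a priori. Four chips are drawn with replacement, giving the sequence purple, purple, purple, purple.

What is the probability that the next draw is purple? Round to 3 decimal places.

Under each hypothesis, the probability of the observed sequence is: P(data | r = 1) = (4/5)(4/5)(4/5)(4/5) = 0.4096; P(data | r = 2) = (3/5)(3/5)(3/5)(3/5) = 0.1296; P(data | r = 4) = (1/5)(1/5)(1/5)(1/5) = 0.0016.
Weighting by the prior gives 1/3 · 0.4096 = 0.13653, 1/3 · 0.1296 = 0.0432, 1/3 · 0.0016 = 0.00053333; with total 0.18027.
Normalising, the posterior is P(r = 1 | data) = 0.7574, P(r = 2 | data) = 0.23964, P(r = 4 | data) = 0.0029586.
So P(purple next | data) = Σ P(purple next | H) P(H | data) = (4/5)(0.7574) + (3/5)(0.23964) + (1/5)(0.0029586) = 0.7503.

0.750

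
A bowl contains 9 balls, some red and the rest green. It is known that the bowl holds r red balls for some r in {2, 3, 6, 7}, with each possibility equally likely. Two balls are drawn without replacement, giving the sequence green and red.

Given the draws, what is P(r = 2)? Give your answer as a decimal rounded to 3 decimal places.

Compute the likelihood of the observed sequence for each case: P(data | r = 2) = (7/9)(2/8) = 7/36; P(data | r = 3) = (6/9)(3/8) = 1/4; P(data | r = 6) = (3/9)(6/8) = 1/4; P(data | r = 7) = (2/9)(7/8) = 7/36.
Weighting by the prior gives 1/4 · 7/36 = 7/144, 1/4 · 1/4 = 1/16, 1/4 · 1/4 = 1/16, 1/4 · 7/36 = 7/144; summing to 2/9.
So P(r = 2 | data) = (7/144) / (2/9) = 7/32.

0.219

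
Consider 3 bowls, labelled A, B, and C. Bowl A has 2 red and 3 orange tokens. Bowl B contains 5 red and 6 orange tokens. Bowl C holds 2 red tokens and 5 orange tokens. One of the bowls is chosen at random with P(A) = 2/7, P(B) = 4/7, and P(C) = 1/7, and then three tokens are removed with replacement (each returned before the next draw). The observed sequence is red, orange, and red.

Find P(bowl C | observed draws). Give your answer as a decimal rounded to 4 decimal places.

0.0832

Under each hypothesis, the probability of the observed sequence is: P(data | bowl A) = (2/5)(3/5)(2/5) = 0.096; P(data | bowl B) = (5/11)(6/11)(5/11) = 0.1127; P(data | bowl C) = (2/7)(5/7)(2/7) = 0.058309.
Multiplying each by its prior: 2/7 · 0.096 = 0.027429, 4/7 · 0.1127 = 0.064398, 1/7 · 0.058309 = 0.0083299; summing to 0.10016.
By Bayes' rule, P(bowl C | data) = (0.0083299) / (0.10016) = 0.083168.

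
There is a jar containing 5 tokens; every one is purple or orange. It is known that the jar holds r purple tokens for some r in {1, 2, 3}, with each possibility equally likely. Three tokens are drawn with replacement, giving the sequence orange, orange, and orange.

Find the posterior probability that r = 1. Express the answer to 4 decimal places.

0.6465

The likelihood of the observed sequence under each hypothesis: P(data | r = 1) = (4/5)(4/5)(4/5) = 64/125; P(data | r = 2) = (3/5)(3/5)(3/5) = 27/125; P(data | r = 3) = (2/5)(2/5)(2/5) = 8/125.
Multiplying each by its prior: 1/3 · 64/125 = 64/375, 1/3 · 27/125 = 9/125, 1/3 · 8/125 = 8/375; summing to 33/125.
Hence P(r = 1 | data) = (64/375) / (33/125) = 64/99.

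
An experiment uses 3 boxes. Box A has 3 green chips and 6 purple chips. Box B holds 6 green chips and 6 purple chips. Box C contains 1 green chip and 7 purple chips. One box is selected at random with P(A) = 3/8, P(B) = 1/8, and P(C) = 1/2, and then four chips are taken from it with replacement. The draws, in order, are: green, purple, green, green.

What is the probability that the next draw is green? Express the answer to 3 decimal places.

0.396

For each hypothesis, P(data | H) works out to: P(data | box A) = (3/9)(6/9)(3/9)(3/9) = 0.024691; P(data | box B) = (6/12)(6/12)(6/12)(6/12) = 0.0625; P(data | box C) = (1/8)(7/8)(1/8)(1/8) = 0.001709.
The prior-weighted likelihoods are 3/8 · 0.024691 = 0.0092593, 1/8 · 0.0625 = 0.0078125, 1/2 · 0.001709 = 0.00085449; summing to 0.017926.
Dividing through by the total gives posterior P(box A | data) = 0.51652, P(box B | data) = 0.43581, P(box C | data) = 0.047667.
Averaging over the posterior, P(green next | data) = (1/3)(0.51652) + (1/2)(0.43581) + (1/8)(0.047667) = 0.39604.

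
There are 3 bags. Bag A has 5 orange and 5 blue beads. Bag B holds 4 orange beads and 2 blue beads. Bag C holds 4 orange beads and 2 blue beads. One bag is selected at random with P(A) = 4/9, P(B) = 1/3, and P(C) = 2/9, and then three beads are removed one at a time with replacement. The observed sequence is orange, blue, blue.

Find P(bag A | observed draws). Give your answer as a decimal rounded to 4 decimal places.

The likelihood of the observed sequence under each hypothesis: P(data | bag A) = (5/10)(5/10)(5/10) = 1/8; P(data | bag B) = (4/6)(2/6)(2/6) = 2/27; P(data | bag C) = (4/6)(2/6)(2/6) = 2/27.
The prior-weighted likelihoods are 4/9 · 1/8 = 1/18, 1/3 · 2/27 = 2/81, 2/9 · 2/27 = 4/243; with total 47/486.
Hence P(bag A | data) = (1/18) / (47/486) = 27/47.

0.5745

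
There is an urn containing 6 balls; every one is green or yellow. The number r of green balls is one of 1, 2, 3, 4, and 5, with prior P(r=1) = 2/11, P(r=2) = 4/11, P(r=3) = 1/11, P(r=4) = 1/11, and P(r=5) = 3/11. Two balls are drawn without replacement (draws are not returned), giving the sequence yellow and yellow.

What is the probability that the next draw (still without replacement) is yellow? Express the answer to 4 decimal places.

0.5781

The likelihood of the observed sequence under each hypothesis: P(data | r = 1) = (5/6)(4/5) = 2/3; P(data | r = 2) = (4/6)(3/5) = 2/5; P(data | r = 3) = (3/6)(2/5) = 1/5; P(data | r = 4) = (2/6)(1/5) = 1/15; P(data | r = 5) = (1/6)(0/5) = 0.
Multiplying each by its prior: 2/11 · 2/3 = 4/33, 4/11 · 2/5 = 8/55, 1/11 · 1/5 = 1/55, 1/11 · 1/15 = 1/165, 3/11 · 0 = 0; summing to 16/55.
Normalising, the posterior is P(r = 1 | data) = 5/12, P(r = 2 | data) = 1/2, P(r = 3 | data) = 1/16, P(r = 4 | data) = 1/48, P(r = 5 | data) = 0.
Averaging over the posterior, P(yellow next | data) = (3/4)(5/12) + (1/2)(1/2) + (1/4)(1/16) + (0)(1/48) = 37/64.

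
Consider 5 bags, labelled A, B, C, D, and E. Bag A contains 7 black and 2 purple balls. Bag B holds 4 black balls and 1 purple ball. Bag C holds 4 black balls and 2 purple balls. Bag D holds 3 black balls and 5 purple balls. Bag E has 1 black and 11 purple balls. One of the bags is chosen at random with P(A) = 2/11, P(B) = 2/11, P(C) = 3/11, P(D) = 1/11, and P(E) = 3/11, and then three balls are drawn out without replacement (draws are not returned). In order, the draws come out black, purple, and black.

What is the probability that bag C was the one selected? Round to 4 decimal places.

Compute the likelihood of the observed sequence for each case: P(data | bag A) = (7/9)(2/8)(6/7) = 0.16667; P(data | bag B) = (4/5)(1/4)(3/3) = 0.2; P(data | bag C) = (4/6)(2/5)(3/4) = 0.2; P(data | bag D) = (3/8)(5/7)(2/6) = 0.089286; P(data | bag E) = (1/12)(11/11)(0/10) = 0.
The prior-weighted likelihoods are 2/11 · 0.16667 = 0.030303, 2/11 · 0.2 = 0.036364, 3/11 · 0.2 = 0.054545, 1/11 · 0.089286 = 0.0081169, 3/11 · 0 = 0; summing to 0.12933.
Therefore the posterior P(bag C | data) = (0.054545) / (0.12933) = 0.42176.

0.4218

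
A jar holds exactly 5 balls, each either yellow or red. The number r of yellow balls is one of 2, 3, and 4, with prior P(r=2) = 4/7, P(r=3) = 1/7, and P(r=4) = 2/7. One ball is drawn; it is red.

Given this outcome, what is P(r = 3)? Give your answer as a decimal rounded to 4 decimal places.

0.1250

Compute the likelihood of this draw for each case: P(data | r = 2) = (3/5) = 3/5; P(data | r = 3) = (2/5) = 2/5; P(data | r = 4) = (1/5) = 1/5.
The prior-weighted likelihoods are 4/7 · 3/5 = 12/35, 1/7 · 2/5 = 2/35, 2/7 · 1/5 = 2/35; these sum to 16/35.
Hence P(r = 3 | data) = (2/35) / (16/35) = 1/8.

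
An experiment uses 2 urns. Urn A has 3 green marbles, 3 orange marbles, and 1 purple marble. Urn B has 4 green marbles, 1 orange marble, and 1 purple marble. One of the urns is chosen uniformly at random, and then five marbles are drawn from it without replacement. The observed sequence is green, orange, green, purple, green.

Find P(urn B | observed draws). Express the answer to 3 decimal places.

The likelihood of the observed sequence under each hypothesis: P(data | urn A) = (3/7)(3/6)(2/5)(1/4)(1/3) = 1/140; P(data | urn B) = (4/6)(1/5)(3/4)(1/3)(2/2) = 1/30.
Multiplying each by its prior: 1/2 · 1/140 = 1/280, 1/2 · 1/30 = 1/60; these sum to 17/840.
By Bayes' rule, P(urn B | data) = (1/60) / (17/840) = 14/17.

0.824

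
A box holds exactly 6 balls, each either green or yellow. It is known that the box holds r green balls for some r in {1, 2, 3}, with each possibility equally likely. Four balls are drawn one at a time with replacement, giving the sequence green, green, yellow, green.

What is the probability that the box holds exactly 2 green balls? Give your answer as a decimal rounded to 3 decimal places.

The likelihood of the observed sequence under each hypothesis: P(data | r = 1) = (1/6)(1/6)(5/6)(1/6) = 0.003858; P(data | r = 2) = (2/6)(2/6)(4/6)(2/6) = 0.024691; P(data | r = 3) = (3/6)(3/6)(3/6)(3/6) = 0.0625.
The prior-weighted likelihoods are 1/3 · 0.003858 = 0.001286, 1/3 · 0.024691 = 0.0082305, 1/3 · 0.0625 = 0.020833; with total 0.03035.
Therefore the posterior P(r = 2 | data) = (0.0082305) / (0.03035) = 0.27119.

0.271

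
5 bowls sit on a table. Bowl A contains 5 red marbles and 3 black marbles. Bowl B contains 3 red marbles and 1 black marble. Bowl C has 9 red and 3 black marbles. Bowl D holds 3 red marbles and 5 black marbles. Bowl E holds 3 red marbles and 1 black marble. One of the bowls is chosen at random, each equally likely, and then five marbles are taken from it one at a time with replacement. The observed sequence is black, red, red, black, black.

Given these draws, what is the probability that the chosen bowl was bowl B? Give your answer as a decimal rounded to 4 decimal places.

0.1081

For each hypothesis, P(data | H) works out to: P(data | bowl A) = (3/8)(5/8)(5/8)(3/8)(3/8) = 0.020599; P(data | bowl B) = (1/4)(3/4)(3/4)(1/4)(1/4) = 0.0087891; P(data | bowl C) = (3/12)(9/12)(9/12)(3/12)(3/12) = 0.0087891; P(data | bowl D) = (5/8)(3/8)(3/8)(5/8)(5/8) = 0.034332; P(data | bowl E) = (1/4)(3/4)(3/4)(1/4)(1/4) = 0.0087891.
Weighting by the prior gives 1/5 · 0.020599 = 0.0041199, 1/5 · 0.0087891 = 0.0017578, 1/5 · 0.0087891 = 0.0017578, 1/5 · 0.034332 = 0.0068665, 1/5 · 0.0087891 = 0.0017578; with total 0.01626.
By Bayes' rule, P(bowl B | data) = (0.0017578) / (0.01626) = 0.10811.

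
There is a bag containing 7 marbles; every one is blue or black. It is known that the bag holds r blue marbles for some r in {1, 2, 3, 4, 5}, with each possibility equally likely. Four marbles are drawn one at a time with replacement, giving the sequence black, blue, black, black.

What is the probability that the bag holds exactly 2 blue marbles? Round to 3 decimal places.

The likelihood of the observed sequence under each hypothesis: P(data | r = 1) = (6/7)(1/7)(6/7)(6/7) = 0.089963; P(data | r = 2) = (5/7)(2/7)(5/7)(5/7) = 0.10412; P(data | r = 3) = (4/7)(3/7)(4/7)(4/7) = 0.079967; P(data | r = 4) = (3/7)(4/7)(3/7)(3/7) = 0.044981; P(data | r = 5) = (2/7)(5/7)(2/7)(2/7) = 0.01666.
Multiplying each by its prior: 1/5 · 0.089963 = 0.017993, 1/5 · 0.10412 = 0.020825, 1/5 · 0.079967 = 0.015993, 1/5 · 0.044981 = 0.0089963, 1/5 · 0.01666 = 0.0033319; with total 0.067139.
Hence P(r = 2 | data) = (0.020825) / (0.067139) = 0.31017.

0.310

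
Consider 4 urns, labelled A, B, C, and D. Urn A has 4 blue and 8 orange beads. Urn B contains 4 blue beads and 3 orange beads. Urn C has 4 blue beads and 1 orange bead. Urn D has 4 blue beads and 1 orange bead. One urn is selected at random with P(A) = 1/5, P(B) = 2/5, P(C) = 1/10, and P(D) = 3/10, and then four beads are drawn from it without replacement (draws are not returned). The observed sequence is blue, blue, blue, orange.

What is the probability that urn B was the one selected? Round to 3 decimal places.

0.292

The likelihood of the observed sequence under each hypothesis: P(data | urn A) = (4/12)(3/11)(2/10)(8/9) = 0.016162; P(data | urn B) = (4/7)(3/6)(2/5)(3/4) = 0.085714; P(data | urn C) = (4/5)(3/4)(2/3)(1/2) = 0.2; P(data | urn D) = (4/5)(3/4)(2/3)(1/2) = 0.2.
The prior-weighted likelihoods are 1/5 · 0.016162 = 0.0032323, 2/5 · 0.085714 = 0.034286, 1/10 · 0.2 = 0.02, 3/10 · 0.2 = 0.06; with total 0.11752.
So P(urn B | data) = (0.034286) / (0.11752) = 0.29175.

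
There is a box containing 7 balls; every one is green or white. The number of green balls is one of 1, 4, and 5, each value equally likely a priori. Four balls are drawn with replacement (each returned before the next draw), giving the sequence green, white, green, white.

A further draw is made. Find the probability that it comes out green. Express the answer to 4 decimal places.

Compute the likelihood of the observed sequence for each case: P(data | r = 1) = (1/7)(6/7)(1/7)(6/7) = 0.014994; P(data | r = 4) = (4/7)(3/7)(4/7)(3/7) = 0.059975; P(data | r = 5) = (5/7)(2/7)(5/7)(2/7) = 0.041649.
Weighting by the prior gives 1/3 · 0.014994 = 0.0049979, 1/3 · 0.059975 = 0.019992, 1/3 · 0.041649 = 0.013883; summing to 0.038873.
Dividing through by the total gives posterior P(r = 1 | data) = 0.12857, P(r = 4 | data) = 0.51429, P(r = 5 | data) = 0.35714.
So P(green next | data) = Σ P(green next | H) P(H | data) = (1/7)(0.12857) + (4/7)(0.51429) + (5/7)(0.35714) = 0.56735.

0.5673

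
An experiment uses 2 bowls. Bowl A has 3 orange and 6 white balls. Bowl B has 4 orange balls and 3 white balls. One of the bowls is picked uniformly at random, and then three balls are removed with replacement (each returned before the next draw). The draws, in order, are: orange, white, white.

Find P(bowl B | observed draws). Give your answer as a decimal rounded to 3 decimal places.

Compute the likelihood of the observed sequence for each case: P(data | bowl A) = (3/9)(6/9)(6/9) = 0.14815; P(data | bowl B) = (4/7)(3/7)(3/7) = 0.10496.
Weighting by the prior gives 1/2 · 0.14815 = 0.074074, 1/2 · 0.10496 = 0.052478; with total 0.12655.
Therefore the posterior P(bowl B | data) = (0.052478) / (0.12655) = 0.41468.

0.415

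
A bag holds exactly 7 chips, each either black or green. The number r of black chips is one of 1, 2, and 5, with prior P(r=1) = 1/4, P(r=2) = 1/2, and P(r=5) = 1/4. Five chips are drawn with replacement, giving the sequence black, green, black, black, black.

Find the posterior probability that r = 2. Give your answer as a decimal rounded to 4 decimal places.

0.1130

Under each hypothesis, the probability of the observed sequence is: P(data | r = 1) = (1/7)(6/7)(1/7)(1/7)(1/7) = 0.00035699; P(data | r = 2) = (2/7)(5/7)(2/7)(2/7)(2/7) = 0.0047599; P(data | r = 5) = (5/7)(2/7)(5/7)(5/7)(5/7) = 0.074374.
The prior-weighted likelihoods are 1/4 · 0.00035699 = 8.9249e-05, 1/2 · 0.0047599 = 0.00238, 1/4 · 0.074374 = 0.018593; summing to 0.021063.
Therefore the posterior P(r = 2 | data) = (0.00238) / (0.021063) = 0.11299.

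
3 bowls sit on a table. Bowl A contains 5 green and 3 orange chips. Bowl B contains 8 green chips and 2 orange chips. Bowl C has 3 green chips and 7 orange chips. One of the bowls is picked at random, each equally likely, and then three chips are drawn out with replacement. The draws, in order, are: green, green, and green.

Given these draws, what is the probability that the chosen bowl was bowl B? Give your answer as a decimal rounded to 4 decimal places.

The likelihood of the observed sequence under each hypothesis: P(data | bowl A) = (5/8)(5/8)(5/8) = 0.24414; P(data | bowl B) = (8/10)(8/10)(8/10) = 0.512; P(data | bowl C) = (3/10)(3/10)(3/10) = 0.027.
The prior-weighted likelihoods are 1/3 · 0.24414 = 0.08138, 1/3 · 0.512 = 0.17067, 1/3 · 0.027 = 0.009; with total 0.26105.
By Bayes' rule, P(bowl B | data) = (0.17067) / (0.26105) = 0.65378.

0.6538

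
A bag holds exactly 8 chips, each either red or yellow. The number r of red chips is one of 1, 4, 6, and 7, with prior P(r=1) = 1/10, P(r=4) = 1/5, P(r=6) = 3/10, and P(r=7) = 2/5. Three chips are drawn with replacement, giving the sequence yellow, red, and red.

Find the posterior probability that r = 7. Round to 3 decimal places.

0.358

For each hypothesis, P(data | H) works out to: P(data | r = 1) = (7/8)(1/8)(1/8) = 0.013672; P(data | r = 4) = (4/8)(4/8)(4/8) = 0.125; P(data | r = 6) = (2/8)(6/8)(6/8) = 0.14062; P(data | r = 7) = (1/8)(7/8)(7/8) = 0.095703.
Multiplying each by its prior: 1/10 · 0.013672 = 0.0013672, 1/5 · 0.125 = 0.025, 3/10 · 0.14062 = 0.042188, 2/5 · 0.095703 = 0.038281; with total 0.10684.
Hence P(r = 7 | data) = (0.038281) / (0.10684) = 0.35832.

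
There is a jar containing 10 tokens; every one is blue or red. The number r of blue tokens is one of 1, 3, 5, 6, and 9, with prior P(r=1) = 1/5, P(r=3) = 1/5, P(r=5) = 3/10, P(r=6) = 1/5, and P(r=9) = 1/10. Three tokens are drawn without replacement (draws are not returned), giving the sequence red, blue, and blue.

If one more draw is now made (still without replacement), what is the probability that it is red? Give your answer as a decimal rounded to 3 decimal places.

0.498

Under each hypothesis, the probability of the observed sequence is: P(data | r = 1) = (9/10)(1/9)(0/8) = 0; P(data | r = 3) = (7/10)(3/9)(2/8) = 7/120; P(data | r = 5) = (5/10)(5/9)(4/8) = 5/36; P(data | r = 6) = (4/10)(6/9)(5/8) = 1/6; P(data | r = 9) = (1/10)(9/9)(8/8) = 1/10.
The prior-weighted likelihoods are 1/5 · 0 = 0, 1/5 · 7/120 = 7/600, 3/10 · 5/36 = 1/24, 1/5 · 1/6 = 1/30, 1/10 · 1/10 = 1/100; summing to 29/300.
The posterior is then P(r = 1 | data) = 0, P(r = 3 | data) = 7/58, P(r = 5 | data) = 25/58, P(r = 6 | data) = 10/29, P(r = 9 | data) = 3/29.
So P(red next | data) = Σ P(red next | H) P(H | data) = (6/7)(7/58) + (4/7)(25/58) + (3/7)(10/29) + (0)(3/29) = 101/203.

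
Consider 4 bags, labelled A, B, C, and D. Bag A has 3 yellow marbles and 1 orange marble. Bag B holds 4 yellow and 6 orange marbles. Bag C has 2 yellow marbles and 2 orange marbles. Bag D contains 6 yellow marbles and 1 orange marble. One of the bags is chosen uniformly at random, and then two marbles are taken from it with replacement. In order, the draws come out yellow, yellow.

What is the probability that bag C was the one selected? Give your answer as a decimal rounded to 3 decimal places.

0.146

For each hypothesis, P(data | H) works out to: P(data | bag A) = (3/4)(3/4) = 0.5625; P(data | bag B) = (4/10)(4/10) = 0.16; P(data | bag C) = (2/4)(2/4) = 0.25; P(data | bag D) = (6/7)(6/7) = 0.73469.
The prior-weighted likelihoods are 1/4 · 0.5625 = 0.14062, 1/4 · 0.16 = 0.04, 1/4 · 0.25 = 0.0625, 1/4 · 0.73469 = 0.18367; these sum to 0.4268.
So P(bag C | data) = (0.0625) / (0.4268) = 0.14644.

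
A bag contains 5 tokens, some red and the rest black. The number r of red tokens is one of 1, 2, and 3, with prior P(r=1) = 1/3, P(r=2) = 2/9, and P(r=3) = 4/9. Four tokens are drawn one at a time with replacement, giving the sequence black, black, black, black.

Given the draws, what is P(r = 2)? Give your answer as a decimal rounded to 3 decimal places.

The likelihood of the observed sequence under each hypothesis: P(data | r = 1) = (4/5)(4/5)(4/5)(4/5) = 0.4096; P(data | r = 2) = (3/5)(3/5)(3/5)(3/5) = 0.1296; P(data | r = 3) = (2/5)(2/5)(2/5)(2/5) = 0.0256.
Multiplying each by its prior: 1/3 · 0.4096 = 0.13653, 2/9 · 0.1296 = 0.0288, 4/9 · 0.0256 = 0.011378; with total 0.17671.
By Bayes' rule, P(r = 2 | data) = (0.0288) / (0.17671) = 0.16298.

0.163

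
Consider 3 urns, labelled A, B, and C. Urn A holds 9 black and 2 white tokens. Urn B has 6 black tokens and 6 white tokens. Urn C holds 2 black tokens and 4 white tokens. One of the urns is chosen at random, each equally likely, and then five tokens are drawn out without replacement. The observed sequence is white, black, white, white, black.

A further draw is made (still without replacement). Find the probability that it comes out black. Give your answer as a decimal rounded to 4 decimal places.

For each hypothesis, P(data | H) works out to: P(data | urn A) = (2/11)(9/10)(1/9)(0/8) = 0; P(data | urn B) = (6/12)(6/11)(5/10)(4/9)(5/8) = 5/132; P(data | urn C) = (4/6)(2/5)(3/4)(2/3)(1/2) = 1/15.
Weighting by the prior gives 1/3 · 0 = 0, 1/3 · 5/132 = 5/396, 1/3 · 1/15 = 1/45; summing to 23/660.
Normalising, the posterior is P(urn A | data) = 0, P(urn B | data) = 25/69, P(urn C | data) = 44/69.
The predictive probability is P(black next | data) = (4/7)(25/69) + (0)(44/69) = 100/483.

0.2070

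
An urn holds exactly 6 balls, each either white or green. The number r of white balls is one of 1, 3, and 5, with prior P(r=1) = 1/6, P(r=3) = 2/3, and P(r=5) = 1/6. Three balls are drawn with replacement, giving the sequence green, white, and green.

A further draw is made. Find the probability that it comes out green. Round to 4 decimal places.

0.5483

Under each hypothesis, the probability of the observed sequence is: P(data | r = 1) = (5/6)(1/6)(5/6) = 0.11574; P(data | r = 3) = (3/6)(3/6)(3/6) = 0.125; P(data | r = 5) = (1/6)(5/6)(1/6) = 0.023148.
The prior-weighted likelihoods are 1/6 · 0.11574 = 0.01929, 2/3 · 0.125 = 0.083333, 1/6 · 0.023148 = 0.003858; these sum to 0.10648.
The posterior is then P(r = 1 | data) = 0.18116, P(r = 3 | data) = 0.78261, P(r = 5 | data) = 0.036232.
Averaging over the posterior, P(green next | data) = (5/6)(0.18116) + (1/2)(0.78261) + (1/6)(0.036232) = 0.54831.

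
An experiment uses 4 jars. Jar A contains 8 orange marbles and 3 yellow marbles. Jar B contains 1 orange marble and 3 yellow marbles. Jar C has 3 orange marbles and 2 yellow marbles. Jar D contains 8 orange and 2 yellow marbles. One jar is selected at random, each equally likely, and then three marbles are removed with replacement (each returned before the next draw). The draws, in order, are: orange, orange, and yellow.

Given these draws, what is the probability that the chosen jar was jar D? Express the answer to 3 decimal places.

Compute the likelihood of the observed sequence for each case: P(data | jar A) = (8/11)(8/11)(3/11) = 0.14425; P(data | jar B) = (1/4)(1/4)(3/4) = 0.046875; P(data | jar C) = (3/5)(3/5)(2/5) = 0.144; P(data | jar D) = (8/10)(8/10)(2/10) = 0.128.
Weighting by the prior gives 1/4 · 0.14425 = 0.036063, 1/4 · 0.046875 = 0.011719, 1/4 · 0.144 = 0.036, 1/4 · 0.128 = 0.032; these sum to 0.11578.
By Bayes' rule, P(jar D | data) = (0.032) / (0.11578) = 0.27638.

0.276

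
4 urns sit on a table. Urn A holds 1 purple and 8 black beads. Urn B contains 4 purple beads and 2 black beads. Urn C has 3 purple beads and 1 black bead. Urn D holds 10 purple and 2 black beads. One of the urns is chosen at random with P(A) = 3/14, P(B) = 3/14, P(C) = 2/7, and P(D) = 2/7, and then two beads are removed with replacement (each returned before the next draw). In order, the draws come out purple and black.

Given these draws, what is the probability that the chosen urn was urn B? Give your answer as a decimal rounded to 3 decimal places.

Compute the likelihood of the observed sequence for each case: P(data | urn A) = (1/9)(8/9) = 8/81; P(data | urn B) = (4/6)(2/6) = 2/9; P(data | urn C) = (3/4)(1/4) = 3/16; P(data | urn D) = (10/12)(2/12) = 5/36.
The prior-weighted likelihoods are 3/14 · 8/81 = 4/189, 3/14 · 2/9 = 1/21, 2/7 · 3/16 = 3/56, 2/7 · 5/36 = 5/126; summing to 35/216.
So P(urn B | data) = (1/21) / (35/216) = 72/245.

0.294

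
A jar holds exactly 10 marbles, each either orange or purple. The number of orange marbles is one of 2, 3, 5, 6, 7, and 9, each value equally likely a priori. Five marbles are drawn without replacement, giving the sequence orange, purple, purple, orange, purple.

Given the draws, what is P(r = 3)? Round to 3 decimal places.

0.307

For each hypothesis, P(data | H) works out to: P(data | r = 2) = (2/10)(8/9)(7/8)(1/7)(6/6) = 1/45; P(data | r = 3) = (3/10)(7/9)(6/8)(2/7)(5/6) = 1/24; P(data | r = 5) = (5/10)(5/9)(4/8)(4/7)(3/6) = 5/126; P(data | r = 6) = (6/10)(4/9)(3/8)(5/7)(2/6) = 1/42; P(data | r = 7) = (7/10)(3/9)(2/8)(6/7)(1/6) = 1/120; P(data | r = 9) = (9/10)(1/9)(0/8) = 0.
Multiplying each by its prior: 1/6 · 1/45 = 1/270, 1/6 · 1/24 = 1/144, 1/6 · 5/126 = 5/756, 1/6 · 1/42 = 1/252, 1/6 · 1/120 = 1/720, 1/6 · 0 = 0; summing to 19/840.
So P(r = 3 | data) = (1/144) / (19/840) = 35/114.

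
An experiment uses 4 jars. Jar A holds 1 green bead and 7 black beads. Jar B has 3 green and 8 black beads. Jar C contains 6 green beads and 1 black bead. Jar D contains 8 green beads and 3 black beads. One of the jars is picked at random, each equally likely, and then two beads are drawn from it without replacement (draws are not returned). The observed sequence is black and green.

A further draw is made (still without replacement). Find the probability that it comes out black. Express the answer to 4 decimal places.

The likelihood of the observed sequence under each hypothesis: P(data | jar A) = (7/8)(1/7) = 0.125; P(data | jar B) = (8/11)(3/10) = 0.21818; P(data | jar C) = (1/7)(6/6) = 0.14286; P(data | jar D) = (3/11)(8/10) = 0.21818.
Multiplying each by its prior: 1/4 · 0.125 = 0.03125, 1/4 · 0.21818 = 0.054545, 1/4 · 0.14286 = 0.035714, 1/4 · 0.21818 = 0.054545; these sum to 0.17606.
Normalising, the posterior is P(jar A | data) = 0.1775, P(jar B | data) = 0.30982, P(jar C | data) = 0.20286, P(jar D | data) = 0.30982.
The predictive probability is P(black next | data) = (1)(0.1775) + (7/9)(0.30982) + (0)(0.20286) + (2/9)(0.30982) = 0.48732.

0.4873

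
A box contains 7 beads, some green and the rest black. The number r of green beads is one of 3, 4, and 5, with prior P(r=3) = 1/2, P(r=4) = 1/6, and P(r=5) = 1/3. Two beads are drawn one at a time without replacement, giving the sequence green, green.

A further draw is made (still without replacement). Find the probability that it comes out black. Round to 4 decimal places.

0.5371

The likelihood of the observed sequence under each hypothesis: P(data | r = 3) = (3/7)(2/6) = 1/7; P(data | r = 4) = (4/7)(3/6) = 2/7; P(data | r = 5) = (5/7)(4/6) = 10/21.
Multiplying each by its prior: 1/2 · 1/7 = 1/14, 1/6 · 2/7 = 1/21, 1/3 · 10/21 = 10/63; summing to 5/18.
Normalising, the posterior is P(r = 3 | data) = 9/35, P(r = 4 | data) = 6/35, P(r = 5 | data) = 4/7.
So P(black next | data) = Σ P(black next | H) P(H | data) = (4/5)(9/35) + (3/5)(6/35) + (2/5)(4/7) = 94/175.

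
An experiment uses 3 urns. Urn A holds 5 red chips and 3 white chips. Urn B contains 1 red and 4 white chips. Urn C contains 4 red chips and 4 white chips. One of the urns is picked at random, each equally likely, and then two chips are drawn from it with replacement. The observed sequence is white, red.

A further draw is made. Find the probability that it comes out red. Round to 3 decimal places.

0.471

The likelihood of the observed sequence under each hypothesis: P(data | urn A) = (3/8)(5/8) = 0.23438; P(data | urn B) = (4/5)(1/5) = 0.16; P(data | urn C) = (4/8)(4/8) = 0.25.
The prior-weighted likelihoods are 1/3 · 0.23438 = 0.078125, 1/3 · 0.16 = 0.053333, 1/3 · 0.25 = 0.083333; with total 0.21479.
Dividing through by the total gives posterior P(urn A | data) = 0.36372, P(urn B | data) = 0.2483, P(urn C | data) = 0.38797.
The predictive probability is P(red next | data) = (5/8)(0.36372) + (1/5)(0.2483) + (1/2)(0.38797) = 0.47097.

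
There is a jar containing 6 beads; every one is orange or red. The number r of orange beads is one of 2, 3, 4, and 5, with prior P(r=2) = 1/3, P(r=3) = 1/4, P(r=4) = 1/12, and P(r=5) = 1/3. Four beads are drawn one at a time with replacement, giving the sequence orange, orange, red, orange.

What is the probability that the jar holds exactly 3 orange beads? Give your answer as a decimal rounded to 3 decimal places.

0.243

For each hypothesis, P(data | H) works out to: P(data | r = 2) = (2/6)(2/6)(4/6)(2/6) = 0.024691; P(data | r = 3) = (3/6)(3/6)(3/6)(3/6) = 0.0625; P(data | r = 4) = (4/6)(4/6)(2/6)(4/6) = 0.098765; P(data | r = 5) = (5/6)(5/6)(1/6)(5/6) = 0.096451.
Weighting by the prior gives 1/3 · 0.024691 = 0.0082305, 1/4 · 0.0625 = 0.015625, 1/12 · 0.098765 = 0.0082305, 1/3 · 0.096451 = 0.03215; with total 0.064236.
By Bayes' rule, P(r = 3 | data) = (0.015625) / (0.064236) = 0.24324.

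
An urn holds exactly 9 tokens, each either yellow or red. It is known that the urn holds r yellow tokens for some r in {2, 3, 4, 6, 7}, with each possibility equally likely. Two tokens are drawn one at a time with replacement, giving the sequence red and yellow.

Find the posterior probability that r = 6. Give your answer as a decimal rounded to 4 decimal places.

0.2143

Compute the likelihood of the observed sequence for each case: P(data | r = 2) = (7/9)(2/9) = 14/81; P(data | r = 3) = (6/9)(3/9) = 2/9; P(data | r = 4) = (5/9)(4/9) = 20/81; P(data | r = 6) = (3/9)(6/9) = 2/9; P(data | r = 7) = (2/9)(7/9) = 14/81.
Weighting by the prior gives 1/5 · 14/81 = 14/405, 1/5 · 2/9 = 2/45, 1/5 · 20/81 = 4/81, 1/5 · 2/9 = 2/45, 1/5 · 14/81 = 14/405; summing to 28/135.
By Bayes' rule, P(r = 6 | data) = (2/45) / (28/135) = 3/14.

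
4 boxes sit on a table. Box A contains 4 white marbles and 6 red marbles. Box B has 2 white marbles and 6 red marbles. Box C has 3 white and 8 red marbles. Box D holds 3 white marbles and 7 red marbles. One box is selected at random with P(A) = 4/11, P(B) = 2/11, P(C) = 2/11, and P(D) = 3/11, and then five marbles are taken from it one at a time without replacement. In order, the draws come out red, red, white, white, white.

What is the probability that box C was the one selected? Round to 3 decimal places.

0.092

For each hypothesis, P(data | H) works out to: P(data | box A) = (6/10)(5/9)(4/8)(3/7)(2/6) = 0.02381; P(data | box B) = (6/8)(5/7)(2/6)(1/5)(0/4) = 0; P(data | box C) = (8/11)(7/10)(3/9)(2/8)(1/7) = 0.0060606; P(data | box D) = (7/10)(6/9)(3/8)(2/7)(1/6) = 0.0083333.
Multiplying each by its prior: 4/11 · 0.02381 = 0.008658, 2/11 · 0 = 0, 2/11 · 0.0060606 = 0.0011019, 3/11 · 0.0083333 = 0.0022727; summing to 0.012033.
Therefore the posterior P(box C | data) = (0.0011019) / (0.012033) = 0.091578.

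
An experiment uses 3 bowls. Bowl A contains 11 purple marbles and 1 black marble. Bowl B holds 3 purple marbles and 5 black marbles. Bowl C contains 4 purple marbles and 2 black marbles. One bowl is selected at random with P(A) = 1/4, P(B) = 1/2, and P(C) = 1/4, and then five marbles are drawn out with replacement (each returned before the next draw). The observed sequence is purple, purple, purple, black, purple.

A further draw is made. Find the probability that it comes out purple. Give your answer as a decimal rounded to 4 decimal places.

0.7169

Compute the likelihood of the observed sequence for each case: P(data | bowl A) = (11/12)(11/12)(11/12)(1/12)(11/12) = 0.058839; P(data | bowl B) = (3/8)(3/8)(3/8)(5/8)(3/8) = 0.01236; P(data | bowl C) = (4/6)(4/6)(4/6)(2/6)(4/6) = 0.065844.
The prior-weighted likelihoods are 1/4 · 0.058839 = 0.01471, 1/2 · 0.01236 = 0.0061798, 1/4 · 0.065844 = 0.016461; summing to 0.03735.
Dividing through by the total gives posterior P(bowl A | data) = 0.39383, P(bowl B | data) = 0.16545, P(bowl C | data) = 0.44072.
Averaging over the posterior, P(purple next | data) = (11/12)(0.39383) + (3/8)(0.16545) + (2/3)(0.44072) = 0.71687.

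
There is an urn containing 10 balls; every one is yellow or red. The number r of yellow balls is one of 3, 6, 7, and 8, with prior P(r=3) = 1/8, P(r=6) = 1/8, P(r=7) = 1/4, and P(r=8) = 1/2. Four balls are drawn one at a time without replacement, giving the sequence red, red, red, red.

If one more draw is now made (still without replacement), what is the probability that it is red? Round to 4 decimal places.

Compute the likelihood of the observed sequence for each case: P(data | r = 3) = (7/10)(6/9)(5/8)(4/7) = 0.16667; P(data | r = 6) = (4/10)(3/9)(2/8)(1/7) = 0.0047619; P(data | r = 7) = (3/10)(2/9)(1/8)(0/7) = 0; P(data | r = 8) = (2/10)(1/9)(0/8) = 0.
The prior-weighted likelihoods are 1/8 · 0.16667 = 0.020833, 1/8 · 0.0047619 = 0.00059524, 1/4 · 0 = 0, 1/2 · 0 = 0; with total 0.021429.
Normalising, the posterior is P(r = 3 | data) = 0.97222, P(r = 6 | data) = 0.027778, P(r = 7 | data) = 0, P(r = 8 | data) = 0.
The predictive probability is P(red next | data) = (1/2)(0.97222) + (0)(0.027778) = 0.48611.

0.4861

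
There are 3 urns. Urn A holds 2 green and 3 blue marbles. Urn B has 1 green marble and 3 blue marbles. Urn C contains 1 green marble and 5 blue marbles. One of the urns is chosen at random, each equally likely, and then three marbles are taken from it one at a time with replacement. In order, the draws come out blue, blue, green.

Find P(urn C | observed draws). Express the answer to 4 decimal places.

0.2891

Under each hypothesis, the probability of the observed sequence is: P(data | urn A) = (3/5)(3/5)(2/5) = 0.144; P(data | urn B) = (3/4)(3/4)(1/4) = 0.14062; P(data | urn C) = (5/6)(5/6)(1/6) = 0.11574.
Multiplying each by its prior: 1/3 · 0.144 = 0.048, 1/3 · 0.14062 = 0.046875, 1/3 · 0.11574 = 0.03858; summing to 0.13346.
By Bayes' rule, P(urn C | data) = (0.03858) / (0.13346) = 0.28909.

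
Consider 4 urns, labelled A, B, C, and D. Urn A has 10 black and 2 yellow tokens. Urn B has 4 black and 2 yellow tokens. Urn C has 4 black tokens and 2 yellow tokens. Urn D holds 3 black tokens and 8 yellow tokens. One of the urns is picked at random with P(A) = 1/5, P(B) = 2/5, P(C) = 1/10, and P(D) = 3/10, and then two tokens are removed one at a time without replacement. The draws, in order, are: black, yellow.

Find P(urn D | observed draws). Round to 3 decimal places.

0.286

For each hypothesis, P(data | H) works out to: P(data | urn A) = (10/12)(2/11) = 5/33; P(data | urn B) = (4/6)(2/5) = 4/15; P(data | urn C) = (4/6)(2/5) = 4/15; P(data | urn D) = (3/11)(8/10) = 12/55.
Multiplying each by its prior: 1/5 · 5/33 = 1/33, 2/5 · 4/15 = 8/75, 1/10 · 4/15 = 2/75, 3/10 · 12/55 = 18/275; these sum to 63/275.
So P(urn D | data) = (18/275) / (63/275) = 2/7.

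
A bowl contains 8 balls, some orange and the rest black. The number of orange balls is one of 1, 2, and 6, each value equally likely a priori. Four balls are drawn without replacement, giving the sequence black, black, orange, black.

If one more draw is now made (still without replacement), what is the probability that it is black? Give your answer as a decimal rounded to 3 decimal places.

0.867

Compute the likelihood of the observed sequence for each case: P(data | r = 1) = (7/8)(6/7)(1/6)(5/5) = 1/8; P(data | r = 2) = (6/8)(5/7)(2/6)(4/5) = 1/7; P(data | r = 6) = (2/8)(1/7)(6/6)(0/5) = 0.
The prior-weighted likelihoods are 1/3 · 1/8 = 1/24, 1/3 · 1/7 = 1/21, 1/3 · 0 = 0; these sum to 5/56.
The posterior is then P(r = 1 | data) = 7/15, P(r = 2 | data) = 8/15, P(r = 6 | data) = 0.
So P(black next | data) = Σ P(black next | H) P(H | data) = (1)(7/15) + (3/4)(8/15) = 13/15.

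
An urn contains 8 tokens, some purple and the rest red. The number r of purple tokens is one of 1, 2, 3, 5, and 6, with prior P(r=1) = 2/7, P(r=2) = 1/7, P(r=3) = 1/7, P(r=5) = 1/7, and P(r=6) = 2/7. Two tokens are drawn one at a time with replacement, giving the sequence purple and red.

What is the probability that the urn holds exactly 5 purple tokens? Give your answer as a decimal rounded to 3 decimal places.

For each hypothesis, P(data | H) works out to: P(data | r = 1) = (1/8)(7/8) = 7/64; P(data | r = 2) = (2/8)(6/8) = 3/16; P(data | r = 3) = (3/8)(5/8) = 15/64; P(data | r = 5) = (5/8)(3/8) = 15/64; P(data | r = 6) = (6/8)(2/8) = 3/16.
Multiplying each by its prior: 2/7 · 7/64 = 1/32, 1/7 · 3/16 = 3/112, 1/7 · 15/64 = 15/448, 1/7 · 15/64 = 15/448, 2/7 · 3/16 = 3/56; summing to 5/28.
Therefore the posterior P(r = 5 | data) = (15/448) / (5/28) = 3/16.

0.188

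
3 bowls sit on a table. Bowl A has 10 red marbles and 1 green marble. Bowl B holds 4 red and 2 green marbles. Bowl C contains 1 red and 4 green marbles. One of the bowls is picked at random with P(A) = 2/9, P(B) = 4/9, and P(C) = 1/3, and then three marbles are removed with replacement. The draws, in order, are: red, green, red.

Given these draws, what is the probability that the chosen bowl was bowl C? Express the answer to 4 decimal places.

0.1144

The likelihood of the observed sequence under each hypothesis: P(data | bowl A) = (10/11)(1/11)(10/11) = 0.075131; P(data | bowl B) = (4/6)(2/6)(4/6) = 0.14815; P(data | bowl C) = (1/5)(4/5)(1/5) = 0.032.
The prior-weighted likelihoods are 2/9 · 0.075131 = 0.016696, 4/9 · 0.14815 = 0.065844, 1/3 · 0.032 = 0.010667; these sum to 0.093206.
Therefore the posterior P(bowl C | data) = (0.010667) / (0.093206) = 0.11444.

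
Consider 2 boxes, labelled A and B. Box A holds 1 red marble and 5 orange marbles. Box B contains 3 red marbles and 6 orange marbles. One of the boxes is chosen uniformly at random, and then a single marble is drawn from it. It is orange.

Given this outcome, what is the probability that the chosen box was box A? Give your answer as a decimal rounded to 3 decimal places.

Compute the likelihood of this draw for each case: P(data | box A) = (5/6) = 5/6; P(data | box B) = (6/9) = 2/3.
The prior-weighted likelihoods are 1/2 · 5/6 = 5/12, 1/2 · 2/3 = 1/3; these sum to 3/4.
Therefore the posterior P(box A | data) = (5/12) / (3/4) = 5/9.

0.556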